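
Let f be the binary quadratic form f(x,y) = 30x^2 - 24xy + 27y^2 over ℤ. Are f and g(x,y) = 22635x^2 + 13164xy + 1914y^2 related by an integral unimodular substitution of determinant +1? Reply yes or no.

D₁ = -2664, D₂ = -2664
f: flip: (30,-24,27)→(27,24,30)
f: reduced (well bottom): (27,24,30) with a≤c, −a<b≤a
g: flip: (22635,13164,1914)→(1914,-13164,22635)
g: translate: b→-1680 (≡-13164 mod 3828), so (1914,-13164,22635)→(1914,-1680,369)
g: flip: (1914,-1680,369)→(369,1680,1914)
g: translate: b→204 (≡1680 mod 738), so (369,1680,1914)→(369,204,30)
g: flip: (369,204,30)→(30,-204,369)
g: translate: b→-24 (≡-204 mod 60), so (30,-204,369)→(30,-24,27)
g: flip: (30,-24,27)→(27,24,30)
g: reduced (well bottom): (27,24,30) with a≤c, −a<b≤a
reduced forms (27, 24, 30) vs (27, 24, 30) ⇒ equivalent

yes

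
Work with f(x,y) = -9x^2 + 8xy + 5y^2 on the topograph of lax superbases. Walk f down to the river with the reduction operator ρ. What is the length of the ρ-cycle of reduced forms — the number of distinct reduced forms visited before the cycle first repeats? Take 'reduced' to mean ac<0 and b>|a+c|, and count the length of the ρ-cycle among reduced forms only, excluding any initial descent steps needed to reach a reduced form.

D = 244, ⌊√D⌋ = 15
river: ρ → (5,12,-5)
river: ρ → (-5,8,9)
river: ρ → (9,10,-4)
river: ρ → (-4,14,3)
river: ρ → (3,10,-12)
river: ρ → (-12,14,1)
river: ρ → (1,14,-12)
river: ρ → (-12,10,3)
river: ρ → (3,14,-4)
river: ρ → (-4,10,9)
river: ρ → (9,8,-5)
river: ρ → (-5,12,5)
river: ρ → (5,8,-9)
river: ρ → (-9,10,4)
river: ρ → (4,14,-3)
river: ρ → (-3,10,12)
river: ρ → (12,14,-1)
river: ρ → (-1,14,12)
river: ρ → (12,10,-3)
river: ρ → (-3,14,4)
river: ρ → (4,10,-9)
river: ρ → (-9,8,5)
ρ-cycle length = 22 (tail of 0 descent steps not counted)

22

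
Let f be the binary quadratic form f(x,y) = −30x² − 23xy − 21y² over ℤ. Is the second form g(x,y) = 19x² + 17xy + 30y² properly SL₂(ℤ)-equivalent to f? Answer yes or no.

D₁ = -1991, D₂ = -1991
f is negative-definite; reduce −f:
−f: flip: (30,23,21)→(21,-23,30)
−f: translate: b→19 (≡-23 mod 42), so (21,-23,30)→(21,19,28)
−f: reduced (well bottom): (21,19,28) with a≤c, −a<b≤a
flip sign back: reduced form of f is (-21,-19,-28)
g: reduced (well bottom): (19,17,30) with a≤c, −a<b≤a
reduced forms (-21, -19, -28) vs (19, 17, 30) ⇒ inequivalent

no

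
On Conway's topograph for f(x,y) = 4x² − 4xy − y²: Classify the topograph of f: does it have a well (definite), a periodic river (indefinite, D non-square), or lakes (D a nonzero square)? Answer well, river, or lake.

D = b²−4ac = (-4)² − 4·4·(-1) = 32
D > 0 non-square ⇒ indefinite ⇒ periodic river

river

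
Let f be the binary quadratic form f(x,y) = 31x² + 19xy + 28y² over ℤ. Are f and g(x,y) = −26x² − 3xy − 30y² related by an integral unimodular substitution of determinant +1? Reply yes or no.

D₁ = -3111, D₂ = -3111
f: flip: (31,19,28)→(28,-19,31)
f: reduced (well bottom): (28,-19,31) with a≤c, −a<b≤a
g is negative-definite; reduce −g:
−g: reduced (well bottom): (26,3,30) with a≤c, −a<b≤a
flip sign back: reduced form of g is (-26,-3,-30)
reduced forms (28, -19, 31) vs (-26, -3, -30) ⇒ inequivalent

no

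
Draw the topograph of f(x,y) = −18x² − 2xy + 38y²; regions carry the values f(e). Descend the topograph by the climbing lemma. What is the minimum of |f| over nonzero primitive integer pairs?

descent: ρ → (38,2,-18)
descent: ρ → (-18,34,22)  [lands on river]
river: ρ → (22,10,-30)
river: ρ → (-30,50,2)
river: ρ → (2,50,-30)
river: ρ → (-30,10,22)
river: ρ → (22,34,-18)
river: ρ → (-18,38,18)
river: ρ → (18,34,-22)
river: ρ → (-22,10,30)
river: ρ → (30,50,-2)
river: ρ → (-2,50,30)
river: ρ → (30,10,-22)
river: ρ → (-22,34,18)
river: ρ → (18,38,-18)
closes: descent 2, river 14
min |a| on river = 2

2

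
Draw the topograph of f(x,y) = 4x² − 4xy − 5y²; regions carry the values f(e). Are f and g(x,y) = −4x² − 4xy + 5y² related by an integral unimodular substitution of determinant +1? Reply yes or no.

D₁ = 96, D₂ = 96
river cycle of f (length 4): (-5, 4, 4), (4, 4, -5), (-5, 6, 3), (3, 6, -5)
river cycle of g (length 4): (5, 4, -4), (-4, 4, 5), (5, 6, -3), (-3, 6, 5)
cycles differ ⇒ inequivalent

no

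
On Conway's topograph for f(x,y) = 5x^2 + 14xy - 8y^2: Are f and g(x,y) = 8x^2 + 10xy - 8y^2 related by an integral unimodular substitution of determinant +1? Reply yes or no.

D₁ = 356, D₂ = 356
river cycle of f (length 10): (-8, 18, 1), (1, 18, -8), (-8, 14, 5), (5, 16, -5), (-5, 14, 8), (8, 18, -1), (-1, 18, 8), (8, 14, -5), (-5, 16, 5), (5, 14, -8)
river cycle of g (length 14): (-8, 6, 10), (10, 14, -4), (-4, 18, 2), (2, 18, -4), (-4, 14, 10), (10, 6, -8), (-8, 10, 8), (8, 6, -10), (-10, 14, 4), (4, 18, -2), … (4 more)
cycles differ ⇒ inequivalent

no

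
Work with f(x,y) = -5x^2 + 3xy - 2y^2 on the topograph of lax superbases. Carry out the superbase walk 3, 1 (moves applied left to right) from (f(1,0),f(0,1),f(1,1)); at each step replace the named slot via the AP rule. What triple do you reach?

start (-5,-2,-4) = (f(1,0),f(0,1),f(1,1))
replace slot 3: 2·((-5)+(-2)) − (-4) = -10 → (-5,-2,-10)
replace slot 1: 2·((-2)+(-10)) − (-5) = -19 → (-19,-2,-10)

-19,-2,-10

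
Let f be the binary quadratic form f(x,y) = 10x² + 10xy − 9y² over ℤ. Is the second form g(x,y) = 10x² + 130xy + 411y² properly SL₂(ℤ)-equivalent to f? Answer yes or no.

D₁ = 460, D₂ = 460
river cycle of f (length 10): (-9, 8, 11), (11, 14, -6), (-6, 10, 15), (15, 20, -1), (-1, 20, 15), (15, 10, -6), (-6, 14, 11), (11, 8, -9), (-9, 10, 10), (10, 10, -9)
river cycle of g (length 10): (10, 10, -9), (-9, 8, 11), (11, 14, -6), (-6, 10, 15), (15, 20, -1), (-1, 20, 15), (15, 10, -6), (-6, 14, 11), (11, 8, -9), (-9, 10, 10)
cycles coincide ⇒ equivalent

yes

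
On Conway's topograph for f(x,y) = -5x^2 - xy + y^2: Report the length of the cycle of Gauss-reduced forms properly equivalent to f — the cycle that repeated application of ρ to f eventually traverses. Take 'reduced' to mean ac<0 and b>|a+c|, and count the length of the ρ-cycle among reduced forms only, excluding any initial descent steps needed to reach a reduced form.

D = 21, ⌊√D⌋ = 4
descent: ρ → (1,3,-3)  [lands on river]
river: ρ → (-3,3,1)
ρ-cycle length = 2 (tail of 1 descent step not counted)

2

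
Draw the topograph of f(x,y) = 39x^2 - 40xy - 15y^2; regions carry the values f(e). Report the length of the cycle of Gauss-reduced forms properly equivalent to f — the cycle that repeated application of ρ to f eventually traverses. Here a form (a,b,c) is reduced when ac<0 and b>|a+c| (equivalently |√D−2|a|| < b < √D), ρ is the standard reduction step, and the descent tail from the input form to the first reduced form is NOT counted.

D = 3940, ⌊√D⌋ = 62
descent: ρ → (-15,40,39)  [lands on river]
river: ρ → (39,38,-16)
river: ρ → (-16,58,9)
river: ρ → (9,50,-40)
river: ρ → (-40,30,19)
river: ρ → (19,46,-24)
river: ρ → (-24,50,15)
river: ρ → (15,40,-39)
river: ρ → (-39,38,16)
river: ρ → (16,58,-9)
river: ρ → (-9,50,40)
river: ρ → (40,30,-19)
river: ρ → (-19,46,24)
river: ρ → (24,50,-15)
ρ-cycle length = 14 (tail of 1 descent step not counted)

14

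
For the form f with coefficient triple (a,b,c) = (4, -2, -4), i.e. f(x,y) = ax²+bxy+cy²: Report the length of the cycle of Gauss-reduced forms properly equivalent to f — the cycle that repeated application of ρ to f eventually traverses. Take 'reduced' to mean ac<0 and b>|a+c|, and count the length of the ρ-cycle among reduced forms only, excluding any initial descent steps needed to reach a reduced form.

D = 68, ⌊√D⌋ = 8
descent: ρ → (-4,2,4)  [lands on river]
river: ρ → (4,6,-2)
river: ρ → (-2,6,4)
river: ρ → (4,2,-4)
river: ρ → (-4,6,2)
river: ρ → (2,6,-4)
ρ-cycle length = 6 (tail of 1 descent step not counted)

6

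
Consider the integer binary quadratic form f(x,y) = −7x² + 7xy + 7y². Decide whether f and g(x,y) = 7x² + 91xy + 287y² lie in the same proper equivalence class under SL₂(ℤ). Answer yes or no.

D₁ = 245, D₂ = 245
river cycle of f (length 2): (7, 7, -7), (-7, 7, 7)
river cycle of g (length 2): (7, 7, -7), (-7, 7, 7)
cycles coincide ⇒ equivalent

yes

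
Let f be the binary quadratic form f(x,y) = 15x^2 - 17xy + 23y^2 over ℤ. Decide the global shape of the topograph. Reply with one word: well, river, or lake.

D = b²−4ac = (-17)² − 4·15·23 = -1091
D < 0 ⇒ definite ⇒ every region one sign ⇒ single well

well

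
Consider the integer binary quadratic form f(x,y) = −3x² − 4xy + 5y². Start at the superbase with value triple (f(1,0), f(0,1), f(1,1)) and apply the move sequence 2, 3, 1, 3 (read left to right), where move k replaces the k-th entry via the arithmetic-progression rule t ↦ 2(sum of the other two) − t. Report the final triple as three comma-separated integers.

start (-3,5,-2) = (f(1,0),f(0,1),f(1,1))
replace slot 2: 2·((-3)+(-2)) − 5 = -15 → (-3,-15,-2)
replace slot 3: 2·((-3)+(-15)) − (-2) = -34 → (-3,-15,-34)
replace slot 1: 2·((-15)+(-34)) − (-3) = -95 → (-95,-15,-34)
replace slot 3: 2·((-95)+(-15)) − (-34) = -186 → (-95,-15,-186)

-95,-15,-186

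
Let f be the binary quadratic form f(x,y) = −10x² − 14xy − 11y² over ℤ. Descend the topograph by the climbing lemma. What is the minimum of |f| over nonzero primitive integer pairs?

translate: b→-6 (≡14 mod 20), so (10,14,11)→(10,-6,7)
flip: (10,-6,7)→(7,6,10)
reduced (well bottom): (7,6,10) with a≤c, −a<b≤a
well minimum |f| = |-7| = 7 (negative-definite)

7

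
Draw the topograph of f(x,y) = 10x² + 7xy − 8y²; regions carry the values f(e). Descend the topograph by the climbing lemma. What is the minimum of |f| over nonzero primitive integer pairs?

river: ρ → (-8,9,9)
river: ρ → (9,9,-8)
river: ρ → (-8,7,10)
river: ρ → (10,13,-5)
river: ρ → (-5,17,4)
river: ρ → (4,15,-9)
river: ρ → (-9,3,10)
river: ρ → (10,17,-2)
river: ρ → (-2,19,1)
river: ρ → (1,19,-2)
river: ρ → (-2,17,10)
river: ρ → (10,3,-9)
river: ρ → (-9,15,4)
river: ρ → (4,17,-5)
river: ρ → (-5,13,10)
river: ρ → (10,7,-8)
closes: descent 0, river 16
min |a| on river = 1

1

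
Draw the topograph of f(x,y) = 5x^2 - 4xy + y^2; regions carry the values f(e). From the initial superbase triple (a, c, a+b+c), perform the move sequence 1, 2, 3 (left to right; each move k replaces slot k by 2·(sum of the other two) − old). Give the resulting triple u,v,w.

start (5,1,2) = (f(1,0),f(0,1),f(1,1))
replace slot 1: 2·(1+2) − 5 = 1 → (1,1,2)
replace slot 2: 2·(1+2) − 1 = 5 → (1,5,2)
replace slot 3: 2·(1+5) − 2 = 10 → (1,5,10)

1,5,10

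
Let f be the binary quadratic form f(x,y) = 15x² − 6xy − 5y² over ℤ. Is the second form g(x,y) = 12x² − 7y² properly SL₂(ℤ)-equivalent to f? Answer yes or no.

D₁ = 336, D₂ = 336
river cycle of f (length 4): (-5, 16, 4), (4, 16, -5), (-5, 14, 7), (7, 14, -5)
river cycle of g (length 4): (-7, 14, 5), (5, 16, -4), (-4, 16, 5), (5, 14, -7)
cycles differ ⇒ inequivalent

no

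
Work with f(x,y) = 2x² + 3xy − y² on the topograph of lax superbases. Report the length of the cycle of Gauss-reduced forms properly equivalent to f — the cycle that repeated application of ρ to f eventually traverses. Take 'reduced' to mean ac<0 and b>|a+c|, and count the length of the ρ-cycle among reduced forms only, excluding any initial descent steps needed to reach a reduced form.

D = 17, ⌊√D⌋ = 4
river: ρ → (-1,3,2)
river: ρ → (2,1,-2)
river: ρ → (-2,3,1)
river: ρ → (1,3,-2)
river: ρ → (-2,1,2)
river: ρ → (2,3,-1)
ρ-cycle length = 6 (tail of 0 descent steps not counted)

6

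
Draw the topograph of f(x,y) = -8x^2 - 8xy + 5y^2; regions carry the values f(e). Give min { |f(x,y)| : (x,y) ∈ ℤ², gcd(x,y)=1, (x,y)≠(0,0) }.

descent: ρ → (5,8,-8)  [lands on river]
river: ρ → (-8,8,5)
river: ρ → (5,12,-4)
river: ρ → (-4,12,5)
closes: descent 1, river 4
min |a| on river = 4

4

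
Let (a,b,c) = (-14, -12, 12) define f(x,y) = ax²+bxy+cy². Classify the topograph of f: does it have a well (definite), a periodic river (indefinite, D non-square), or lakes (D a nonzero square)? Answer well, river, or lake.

D = b²−4ac = (-12)² − 4·(-14)·12 = 816
D > 0 non-square ⇒ indefinite ⇒ periodic river

river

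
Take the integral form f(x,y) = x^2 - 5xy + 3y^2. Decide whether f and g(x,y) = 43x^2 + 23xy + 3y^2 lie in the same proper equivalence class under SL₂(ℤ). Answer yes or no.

D₁ = 13, D₂ = 13
river cycle of f (length 2): (-1, 3, 1), (1, 3, -1)
river cycle of g (length 2): (-1, 3, 1), (1, 3, -1)
cycles coincide ⇒ equivalent

yes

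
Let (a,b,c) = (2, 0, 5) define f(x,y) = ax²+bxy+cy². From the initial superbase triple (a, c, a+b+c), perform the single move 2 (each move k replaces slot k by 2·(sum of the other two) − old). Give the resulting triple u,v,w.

start (2,5,7) = (f(1,0),f(0,1),f(1,1))
replace slot 2: 2·(2+7) − 5 = 13 → (2,13,7)

2,13,7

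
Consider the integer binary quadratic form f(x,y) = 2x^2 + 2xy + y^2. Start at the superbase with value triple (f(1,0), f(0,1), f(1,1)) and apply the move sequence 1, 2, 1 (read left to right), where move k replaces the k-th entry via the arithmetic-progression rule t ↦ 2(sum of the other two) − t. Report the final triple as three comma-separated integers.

start (2,1,5) = (f(1,0),f(0,1),f(1,1))
replace slot 1: 2·(1+5) − 2 = 10 → (10,1,5)
replace slot 2: 2·(10+5) − 1 = 29 → (10,29,5)
replace slot 1: 2·(29+5) − 10 = 58 → (58,29,5)

58,29,5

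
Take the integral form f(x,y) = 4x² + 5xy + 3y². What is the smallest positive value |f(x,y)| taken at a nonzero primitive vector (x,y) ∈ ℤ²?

translate: b→-3 (≡5 mod 8), so (4,5,3)→(4,-3,2)
flip: (4,-3,2)→(2,3,4)
translate: b→-1 (≡3 mod 4), so (2,3,4)→(2,-1,3)
reduced (well bottom): (2,-1,3) with a≤c, −a<b≤a
well minimum = a = 2

2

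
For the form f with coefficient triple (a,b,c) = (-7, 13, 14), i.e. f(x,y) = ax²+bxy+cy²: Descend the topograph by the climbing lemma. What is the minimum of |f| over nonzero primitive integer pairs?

river: ρ → (14,15,-6)
river: ρ → (-6,21,5)
river: ρ → (5,19,-10)
river: ρ → (-10,21,3)
river: ρ → (3,21,-10)
river: ρ → (-10,19,5)
river: ρ → (5,21,-6)
river: ρ → (-6,15,14)
river: ρ → (14,13,-7)
river: ρ → (-7,15,12)
river: ρ → (12,9,-10)
river: ρ → (-10,11,11)
river: ρ → (11,11,-10)
river: ρ → (-10,9,12)
river: ρ → (12,15,-7)
river: ρ → (-7,13,14)
closes: descent 0, river 16
min |a| on river = 3

3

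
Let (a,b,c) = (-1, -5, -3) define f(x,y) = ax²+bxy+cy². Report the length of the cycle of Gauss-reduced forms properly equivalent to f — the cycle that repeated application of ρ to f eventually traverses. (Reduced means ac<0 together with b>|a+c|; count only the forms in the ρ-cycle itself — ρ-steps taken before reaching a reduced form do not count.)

D = 13, ⌊√D⌋ = 3
descent: ρ → (-3,-1,1)
descent: ρ → (1,3,-1)  [lands on river]
river: ρ → (-1,3,1)
ρ-cycle length = 2 (tail of 2 descent steps not counted)

2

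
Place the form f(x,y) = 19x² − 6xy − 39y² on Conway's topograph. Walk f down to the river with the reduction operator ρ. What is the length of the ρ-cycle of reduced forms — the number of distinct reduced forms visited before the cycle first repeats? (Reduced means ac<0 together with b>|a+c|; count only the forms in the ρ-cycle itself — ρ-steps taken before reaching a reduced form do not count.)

D = 3000, ⌊√D⌋ = 54
descent: ρ → (-39,6,19)
descent: ρ → (19,32,-26)  [lands on river]
river: ρ → (-26,20,25)
river: ρ → (25,30,-21)
river: ρ → (-21,54,1)
river: ρ → (1,54,-21)
river: ρ → (-21,30,25)
river: ρ → (25,20,-26)
river: ρ → (-26,32,19)
river: ρ → (19,44,-14)
river: ρ → (-14,40,25)
river: ρ → (25,10,-29)
river: ρ → (-29,48,6)
river: ρ → (6,48,-29)
river: ρ → (-29,10,25)
river: ρ → (25,40,-14)
river: ρ → (-14,44,19)
ρ-cycle length = 16 (tail of 2 descent steps not counted)

16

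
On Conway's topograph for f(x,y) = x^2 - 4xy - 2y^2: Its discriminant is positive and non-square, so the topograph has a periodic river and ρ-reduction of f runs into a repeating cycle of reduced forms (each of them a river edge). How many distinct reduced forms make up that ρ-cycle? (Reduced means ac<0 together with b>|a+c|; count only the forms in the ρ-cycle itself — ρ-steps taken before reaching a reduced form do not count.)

D = 24, ⌊√D⌋ = 4
descent: ρ → (-2,4,1)  [lands on river]
river: ρ → (1,4,-2)
ρ-cycle length = 2 (tail of 1 descent step not counted)

2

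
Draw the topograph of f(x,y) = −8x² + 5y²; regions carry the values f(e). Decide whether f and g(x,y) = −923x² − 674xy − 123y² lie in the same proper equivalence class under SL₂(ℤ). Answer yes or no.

D₁ = 160, D₂ = 160
river cycle of f (length 4): (5, 10, -3), (-3, 8, 8), (8, 8, -3), (-3, 10, 5)
river cycle of g (length 4): (5, 10, -3), (-3, 8, 8), (8, 8, -3), (-3, 10, 5)
cycles coincide ⇒ equivalent

yes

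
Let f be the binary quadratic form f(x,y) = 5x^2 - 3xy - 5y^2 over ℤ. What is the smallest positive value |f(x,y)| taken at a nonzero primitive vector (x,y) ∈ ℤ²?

descent: ρ → (-5,3,5)  [lands on river]
river: ρ → (5,7,-3)
river: ρ → (-3,5,7)
river: ρ → (7,9,-1)
river: ρ → (-1,9,7)
river: ρ → (7,5,-3)
river: ρ → (-3,7,5)
river: ρ → (5,3,-5)
river: ρ → (-5,7,3)
river: ρ → (3,5,-7)
river: ρ → (-7,9,1)
river: ρ → (1,9,-7)
river: ρ → (-7,5,3)
river: ρ → (3,7,-5)
closes: descent 1, river 14
min |a| on river = 1

1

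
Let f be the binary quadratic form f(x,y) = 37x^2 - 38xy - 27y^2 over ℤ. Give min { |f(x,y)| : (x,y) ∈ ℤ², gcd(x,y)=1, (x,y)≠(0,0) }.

descent: ρ → (-27,38,37)  [lands on river]
river: ρ → (37,36,-28)
river: ρ → (-28,20,45)
river: ρ → (45,70,-3)
river: ρ → (-3,68,68)
river: ρ → (68,68,-3)
river: ρ → (-3,70,45)
river: ρ → (45,20,-28)
river: ρ → (-28,36,37)
river: ρ → (37,38,-27)
river: ρ → (-27,70,5)
river: ρ → (5,70,-27)
closes: descent 1, river 12
min |a| on river = 3

3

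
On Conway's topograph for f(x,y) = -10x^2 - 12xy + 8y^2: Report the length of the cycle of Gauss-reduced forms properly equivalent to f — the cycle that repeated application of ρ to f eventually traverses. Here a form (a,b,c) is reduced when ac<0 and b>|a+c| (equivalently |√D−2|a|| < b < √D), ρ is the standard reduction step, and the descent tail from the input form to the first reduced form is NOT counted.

D = 464, ⌊√D⌋ = 21
descent: ρ → (8,12,-10)  [lands on river]
river: ρ → (-10,8,10)
river: ρ → (10,12,-8)
river: ρ → (-8,20,2)
river: ρ → (2,20,-8)
river: ρ → (-8,12,10)
river: ρ → (10,8,-10)
river: ρ → (-10,12,8)
river: ρ → (8,20,-2)
river: ρ → (-2,20,8)
ρ-cycle length = 10 (tail of 1 descent step not counted)

10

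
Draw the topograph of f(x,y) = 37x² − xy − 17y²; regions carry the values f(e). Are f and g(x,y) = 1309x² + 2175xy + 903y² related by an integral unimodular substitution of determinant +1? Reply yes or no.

D₁ = 2517, D₂ = 2517
river cycle of f (length 16): (-17, 35, 19), (19, 41, -11), (-11, 47, 7), (7, 37, -41), (-41, 45, 3), (3, 45, -41), (-41, 37, 7), (7, 47, -11), (-11, 41, 19), (19, 35, -17), … (6 more)
river cycle of g (length 16): (-17, 35, 19), (19, 41, -11), (-11, 47, 7), (7, 37, -41), (-41, 45, 3), (3, 45, -41), (-41, 37, 7), (7, 47, -11), (-11, 41, 19), (19, 35, -17), … (6 more)
cycles coincide ⇒ equivalent

yes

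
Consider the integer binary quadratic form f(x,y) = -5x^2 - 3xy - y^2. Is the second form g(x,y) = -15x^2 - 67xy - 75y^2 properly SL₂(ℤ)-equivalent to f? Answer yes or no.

D₁ = -11, D₂ = -11
f is negative-definite; reduce −f:
−f: flip: (5,3,1)→(1,-3,5)
−f: translate: b→1 (≡-3 mod 2), so (1,-3,5)→(1,1,3)
−f: reduced (well bottom): (1,1,3) with a≤c, −a<b≤a
flip sign back: reduced form of f is (-1,-1,-3)
g is negative-definite; reduce −g:
−g: translate: b→7 (≡67 mod 30), so (15,67,75)→(15,7,1)
−g: flip: (15,7,1)→(1,-7,15)
−g: translate: b→1 (≡-7 mod 2), so (1,-7,15)→(1,1,3)
−g: reduced (well bottom): (1,1,3) with a≤c, −a<b≤a
flip sign back: reduced form of g is (-1,-1,-3)
reduced forms (-1, -1, -3) vs (-1, -1, -3) ⇒ equivalent

yes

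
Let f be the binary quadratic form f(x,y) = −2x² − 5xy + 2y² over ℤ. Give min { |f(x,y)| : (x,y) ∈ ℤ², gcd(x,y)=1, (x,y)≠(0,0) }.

descent: ρ → (2,5,-2)  [lands on river]
river: ρ → (-2,3,4)
river: ρ → (4,5,-1)
river: ρ → (-1,5,4)
river: ρ → (4,3,-2)
river: ρ → (-2,5,2)
river: ρ → (2,3,-4)
river: ρ → (-4,5,1)
river: ρ → (1,5,-4)
river: ρ → (-4,3,2)
closes: descent 1, river 10
min |a| on river = 1

1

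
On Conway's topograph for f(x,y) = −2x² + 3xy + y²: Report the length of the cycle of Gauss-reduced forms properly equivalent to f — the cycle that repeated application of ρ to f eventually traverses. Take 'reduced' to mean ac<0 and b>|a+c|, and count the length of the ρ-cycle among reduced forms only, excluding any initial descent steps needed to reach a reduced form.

D = 17, ⌊√D⌋ = 4
river: ρ → (1,3,-2)
river: ρ → (-2,1,2)
river: ρ → (2,3,-1)
river: ρ → (-1,3,2)
river: ρ → (2,1,-2)
river: ρ → (-2,3,1)
ρ-cycle length = 6 (tail of 0 descent steps not counted)

6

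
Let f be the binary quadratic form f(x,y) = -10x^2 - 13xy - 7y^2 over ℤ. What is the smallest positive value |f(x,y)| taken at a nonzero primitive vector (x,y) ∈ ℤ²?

translate: b→-7 (≡13 mod 20), so (10,13,7)→(10,-7,4)
flip: (10,-7,4)→(4,7,10)
translate: b→-1 (≡7 mod 8), so (4,7,10)→(4,-1,7)
reduced (well bottom): (4,-1,7) with a≤c, −a<b≤a
well minimum |f| = |-4| = 4 (negative-definite)

4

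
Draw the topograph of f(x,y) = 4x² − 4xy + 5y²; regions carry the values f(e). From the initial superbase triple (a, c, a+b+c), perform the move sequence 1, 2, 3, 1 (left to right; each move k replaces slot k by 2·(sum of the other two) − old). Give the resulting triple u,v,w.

start (4,5,5) = (f(1,0),f(0,1),f(1,1))
replace slot 1: 2·(5+5) − 4 = 16 → (16,5,5)
replace slot 2: 2·(16+5) − 5 = 37 → (16,37,5)
replace slot 3: 2·(16+37) − 5 = 101 → (16,37,101)
replace slot 1: 2·(37+101) − 16 = 260 → (260,37,101)

260,37,101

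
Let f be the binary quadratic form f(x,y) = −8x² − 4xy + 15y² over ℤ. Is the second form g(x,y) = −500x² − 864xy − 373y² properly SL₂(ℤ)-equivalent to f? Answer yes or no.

D₁ = 496, D₂ = 496
river cycle of f (length 16): (-8, 12, 11), (11, 10, -9), (-9, 8, 12), (12, 16, -5), (-5, 14, 15), (15, 16, -4), (-4, 16, 15), (15, 14, -5), (-5, 16, 12), (12, 8, -9), … (6 more)
river cycle of g (length 16): (-9, 8, 12), (12, 16, -5), (-5, 14, 15), (15, 16, -4), (-4, 16, 15), (15, 14, -5), (-5, 16, 12), (12, 8, -9), (-9, 10, 11), (11, 12, -8), … (6 more)
cycles coincide ⇒ equivalent

yes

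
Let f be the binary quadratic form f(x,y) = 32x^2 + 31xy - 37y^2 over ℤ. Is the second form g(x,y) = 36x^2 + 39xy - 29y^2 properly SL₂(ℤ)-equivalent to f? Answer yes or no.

D₁ = 5697, D₂ = 5697
river cycle of f (length 20): (-37, 43, 26), (26, 61, -19), (-19, 53, 38), (38, 23, -34), (-34, 45, 27), (27, 63, -16), (-16, 65, 23), (23, 73, -4), (-4, 71, 41), (41, 11, -34), … (10 more)
river cycle of g (length 20): (-29, 19, 46), (46, 73, -2), (-2, 75, 9), (9, 69, -26), (-26, 35, 43), (43, 51, -18), (-18, 57, 34), (34, 11, -41), (-41, 71, 4), (4, 73, -23), … (10 more)
cycles differ ⇒ inequivalent

no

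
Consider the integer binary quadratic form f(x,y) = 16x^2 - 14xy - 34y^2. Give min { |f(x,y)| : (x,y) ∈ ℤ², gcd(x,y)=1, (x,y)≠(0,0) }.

descent: ρ → (-34,14,16)
descent: ρ → (16,18,-32)  [lands on river]
river: ρ → (-32,46,2)
river: ρ → (2,46,-32)
river: ρ → (-32,18,16)
river: ρ → (16,46,-4)
river: ρ → (-4,42,38)
river: ρ → (38,34,-8)
river: ρ → (-8,46,8)
river: ρ → (8,34,-38)
river: ρ → (-38,42,4)
river: ρ → (4,46,-16)
river: ρ → (-16,18,32)
river: ρ → (32,46,-2)
river: ρ → (-2,46,32)
river: ρ → (32,18,-16)
river: ρ → (-16,46,4)
river: ρ → (4,42,-38)
river: ρ → (-38,34,8)
river: ρ → (8,46,-8)
river: ρ → (-8,34,38)
river: ρ → (38,42,-4)
river: ρ → (-4,46,16)
closes: descent 2, river 22
min |a| on river = 2

2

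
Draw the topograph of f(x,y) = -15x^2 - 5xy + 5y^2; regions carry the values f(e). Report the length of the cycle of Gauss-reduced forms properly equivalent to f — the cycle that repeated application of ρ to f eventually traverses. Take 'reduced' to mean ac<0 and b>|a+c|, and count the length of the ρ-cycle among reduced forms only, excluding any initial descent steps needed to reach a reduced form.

D = 325, ⌊√D⌋ = 18
descent: ρ → (5,15,-5)  [lands on river]
river: ρ → (-5,15,5)
ρ-cycle length = 2 (tail of 1 descent step not counted)

2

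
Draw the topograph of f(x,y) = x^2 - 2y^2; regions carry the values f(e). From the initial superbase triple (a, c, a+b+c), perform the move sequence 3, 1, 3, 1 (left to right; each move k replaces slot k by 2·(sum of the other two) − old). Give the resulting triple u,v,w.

start (1,-2,-1) = (f(1,0),f(0,1),f(1,1))
replace slot 3: 2·(1+(-2)) − (-1) = -1 → (1,-2,-1)
replace slot 1: 2·((-2)+(-1)) − 1 = -7 → (-7,-2,-1)
replace slot 3: 2·((-7)+(-2)) − (-1) = -17 → (-7,-2,-17)
replace slot 1: 2·((-2)+(-17)) − (-7) = -31 → (-31,-2,-17)

-31,-2,-17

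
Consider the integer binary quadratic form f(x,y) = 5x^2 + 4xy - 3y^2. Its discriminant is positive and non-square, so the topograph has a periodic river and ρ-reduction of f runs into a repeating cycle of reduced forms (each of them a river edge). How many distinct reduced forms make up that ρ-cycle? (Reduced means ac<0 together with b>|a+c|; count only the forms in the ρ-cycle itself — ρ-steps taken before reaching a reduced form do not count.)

D = 76, ⌊√D⌋ = 8
river: ρ → (-3,8,1)
river: ρ → (1,8,-3)
river: ρ → (-3,4,5)
river: ρ → (5,6,-2)
river: ρ → (-2,6,5)
river: ρ → (5,4,-3)
ρ-cycle length = 6 (tail of 0 descent steps not counted)

6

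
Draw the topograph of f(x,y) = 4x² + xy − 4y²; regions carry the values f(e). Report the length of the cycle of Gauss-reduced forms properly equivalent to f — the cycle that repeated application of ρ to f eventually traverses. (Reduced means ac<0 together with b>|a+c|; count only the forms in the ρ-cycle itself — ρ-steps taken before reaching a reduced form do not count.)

D = 65, ⌊√D⌋ = 8
river: ρ → (-4,7,1)
river: ρ → (1,7,-4)
river: ρ → (-4,1,4)
river: ρ → (4,7,-1)
river: ρ → (-1,7,4)
river: ρ → (4,1,-4)
ρ-cycle length = 6 (tail of 0 descent steps not counted)

6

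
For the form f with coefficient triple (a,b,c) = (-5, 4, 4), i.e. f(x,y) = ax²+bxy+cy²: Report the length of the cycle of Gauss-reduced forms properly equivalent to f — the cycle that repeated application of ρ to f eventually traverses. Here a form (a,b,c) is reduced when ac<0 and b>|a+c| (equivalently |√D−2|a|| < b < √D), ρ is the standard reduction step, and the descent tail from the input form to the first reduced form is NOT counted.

D = 96, ⌊√D⌋ = 9
river: ρ → (4,4,-5)
river: ρ → (-5,6,3)
river: ρ → (3,6,-5)
river: ρ → (-5,4,4)
ρ-cycle length = 4 (tail of 0 descent steps not counted)

4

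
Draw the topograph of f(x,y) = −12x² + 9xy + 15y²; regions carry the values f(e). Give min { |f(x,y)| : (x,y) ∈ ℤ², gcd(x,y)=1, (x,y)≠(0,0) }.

river: ρ → (15,21,-6)
river: ρ → (-6,27,3)
river: ρ → (3,27,-6)
river: ρ → (-6,21,15)
river: ρ → (15,9,-12)
river: ρ → (-12,15,12)
river: ρ → (12,9,-15)
river: ρ → (-15,21,6)
river: ρ → (6,27,-3)
river: ρ → (-3,27,6)
river: ρ → (6,21,-15)
river: ρ → (-15,9,12)
river: ρ → (12,15,-12)
river: ρ → (-12,9,15)
closes: descent 0, river 14
min |a| on river = 3

3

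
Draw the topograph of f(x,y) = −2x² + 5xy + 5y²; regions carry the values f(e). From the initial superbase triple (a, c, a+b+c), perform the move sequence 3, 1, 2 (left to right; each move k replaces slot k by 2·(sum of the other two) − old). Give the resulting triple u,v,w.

start (-2,5,8) = (f(1,0),f(0,1),f(1,1))
replace slot 3: 2·((-2)+5) − 8 = -2 → (-2,5,-2)
replace slot 1: 2·(5+(-2)) − (-2) = 8 → (8,5,-2)
replace slot 2: 2·(8+(-2)) − 5 = 7 → (8,7,-2)

8,7,-2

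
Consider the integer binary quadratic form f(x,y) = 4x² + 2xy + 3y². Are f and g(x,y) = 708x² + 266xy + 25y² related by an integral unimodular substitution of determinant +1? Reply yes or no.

D₁ = -44, D₂ = -44
f: flip: (4,2,3)→(3,-2,4)
f: reduced (well bottom): (3,-2,4) with a≤c, −a<b≤a
g: flip: (708,266,25)→(25,-266,708)
g: translate: b→-16 (≡-266 mod 50), so (25,-266,708)→(25,-16,3)
g: flip: (25,-16,3)→(3,16,25)
g: translate: b→-2 (≡16 mod 6), so (3,16,25)→(3,-2,4)
g: reduced (well bottom): (3,-2,4) with a≤c, −a<b≤a
reduced forms (3, -2, 4) vs (3, -2, 4) ⇒ equivalent

yes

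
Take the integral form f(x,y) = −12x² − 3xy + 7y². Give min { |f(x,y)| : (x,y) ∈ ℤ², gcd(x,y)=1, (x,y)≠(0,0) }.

descent: ρ → (7,17,-2)  [lands on river]
river: ρ → (-2,15,15)
river: ρ → (15,15,-2)
river: ρ → (-2,17,7)
river: ρ → (7,11,-8)
river: ρ → (-8,5,10)
river: ρ → (10,15,-3)
river: ρ → (-3,15,10)
river: ρ → (10,5,-8)
river: ρ → (-8,11,7)
closes: descent 1, river 10
min |a| on river = 2

2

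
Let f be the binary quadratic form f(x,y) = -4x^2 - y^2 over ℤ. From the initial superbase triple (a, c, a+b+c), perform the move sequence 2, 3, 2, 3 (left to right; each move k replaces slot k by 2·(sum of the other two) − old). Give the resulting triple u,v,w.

start (-4,-1,-5) = (f(1,0),f(0,1),f(1,1))
replace slot 2: 2·((-4)+(-5)) − (-1) = -17 → (-4,-17,-5)
replace slot 3: 2·((-4)+(-17)) − (-5) = -37 → (-4,-17,-37)
replace slot 2: 2·((-4)+(-37)) − (-17) = -65 → (-4,-65,-37)
replace slot 3: 2·((-4)+(-65)) − (-37) = -101 → (-4,-65,-101)

-4,-65,-101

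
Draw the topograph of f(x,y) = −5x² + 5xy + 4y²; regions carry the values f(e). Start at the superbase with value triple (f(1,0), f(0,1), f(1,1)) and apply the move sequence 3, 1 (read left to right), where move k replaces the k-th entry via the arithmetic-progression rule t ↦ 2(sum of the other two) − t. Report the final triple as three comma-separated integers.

start (-5,4,4) = (f(1,0),f(0,1),f(1,1))
replace slot 3: 2·((-5)+4) − 4 = -6 → (-5,4,-6)
replace slot 1: 2·(4+(-6)) − (-5) = 1 → (1,4,-6)

1,4,-6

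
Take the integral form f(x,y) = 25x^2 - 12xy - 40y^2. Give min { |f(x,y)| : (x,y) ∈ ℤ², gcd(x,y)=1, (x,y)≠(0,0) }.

descent: ρ → (-40,12,25)
descent: ρ → (25,38,-27)  [lands on river]
river: ρ → (-27,16,36)
river: ρ → (36,56,-7)
river: ρ → (-7,56,36)
river: ρ → (36,16,-27)
river: ρ → (-27,38,25)
river: ρ → (25,62,-3)
river: ρ → (-3,64,4)
river: ρ → (4,64,-3)
river: ρ → (-3,62,25)
closes: descent 2, river 10
min |a| on river = 3

3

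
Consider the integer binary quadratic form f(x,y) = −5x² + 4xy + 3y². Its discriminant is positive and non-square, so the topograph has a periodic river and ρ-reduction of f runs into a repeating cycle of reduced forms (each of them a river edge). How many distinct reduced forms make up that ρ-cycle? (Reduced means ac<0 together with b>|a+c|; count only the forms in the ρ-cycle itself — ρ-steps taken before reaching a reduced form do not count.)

D = 76, ⌊√D⌋ = 8
river: ρ → (3,8,-1)
river: ρ → (-1,8,3)
river: ρ → (3,4,-5)
river: ρ → (-5,6,2)
river: ρ → (2,6,-5)
river: ρ → (-5,4,3)
ρ-cycle length = 6 (tail of 0 descent steps not counted)

6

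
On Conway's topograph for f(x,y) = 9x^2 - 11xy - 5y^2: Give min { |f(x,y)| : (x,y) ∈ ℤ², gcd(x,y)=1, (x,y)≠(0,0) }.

descent: ρ → (-5,11,9)  [lands on river]
river: ρ → (9,7,-7)
river: ρ → (-7,7,9)
river: ρ → (9,11,-5)
river: ρ → (-5,9,11)
river: ρ → (11,13,-3)
river: ρ → (-3,17,1)
river: ρ → (1,17,-3)
river: ρ → (-3,13,11)
river: ρ → (11,9,-5)
closes: descent 1, river 10
min |a| on river = 1

1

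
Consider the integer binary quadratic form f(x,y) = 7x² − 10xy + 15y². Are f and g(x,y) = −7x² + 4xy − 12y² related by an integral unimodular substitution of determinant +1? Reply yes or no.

D₁ = -320, D₂ = -320
f: translate: b→4 (≡-10 mod 14), so (7,-10,15)→(7,4,12)
f: reduced (well bottom): (7,4,12) with a≤c, −a<b≤a
g is negative-definite; reduce −g:
−g: reduced (well bottom): (7,-4,12) with a≤c, −a<b≤a
flip sign back: reduced form of g is (-7,4,-12)
reduced forms (7, 4, 12) vs (-7, 4, -12) ⇒ inequivalent

no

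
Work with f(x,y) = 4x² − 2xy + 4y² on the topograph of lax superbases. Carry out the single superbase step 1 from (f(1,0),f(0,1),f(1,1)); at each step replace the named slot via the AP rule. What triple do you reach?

start (4,4,6) = (f(1,0),f(0,1),f(1,1))
replace slot 1: 2·(4+6) − 4 = 16 → (16,4,6)

16,4,6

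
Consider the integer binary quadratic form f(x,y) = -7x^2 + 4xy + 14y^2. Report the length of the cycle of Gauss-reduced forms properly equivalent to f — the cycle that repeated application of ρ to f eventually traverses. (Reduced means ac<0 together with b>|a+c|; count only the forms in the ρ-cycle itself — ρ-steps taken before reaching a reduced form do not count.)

D = 408, ⌊√D⌋ = 20
descent: ρ → (14,-4,-7)
descent: ρ → (-7,18,3)  [lands on river]
river: ρ → (3,18,-7)
river: ρ → (-7,10,11)
river: ρ → (11,12,-6)
river: ρ → (-6,12,11)
river: ρ → (11,10,-7)
ρ-cycle length = 6 (tail of 2 descent steps not counted)

6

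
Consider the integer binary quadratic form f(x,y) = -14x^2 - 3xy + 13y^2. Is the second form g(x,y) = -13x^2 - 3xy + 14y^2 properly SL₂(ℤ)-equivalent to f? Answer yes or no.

D₁ = 737, D₂ = 737
river cycle of f (length 18): (13, 3, -14), (-14, 25, 2), (2, 27, -1), (-1, 27, 2), (2, 25, -14), (-14, 3, 13), (13, 23, -4), (-4, 25, 7), (7, 17, -16), (-16, 15, 8), … (8 more)
river cycle of g (length 18): (14, 3, -13), (-13, 23, 4), (4, 25, -7), (-7, 17, 16), (16, 15, -8), (-8, 17, 14), (14, 11, -11), (-11, 11, 14), (14, 17, -8), (-8, 15, 16), … (8 more)
cycles differ ⇒ inequivalent

no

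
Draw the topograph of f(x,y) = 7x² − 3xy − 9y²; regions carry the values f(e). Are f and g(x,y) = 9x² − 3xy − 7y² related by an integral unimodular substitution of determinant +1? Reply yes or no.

D₁ = 261, D₂ = 261
river cycle of f (length 8): (-9, 3, 7), (7, 11, -5), (-5, 9, 9), (9, 9, -5), (-5, 11, 7), (7, 3, -9), (-9, 15, 1), (1, 15, -9)
river cycle of g (length 8): (-7, 3, 9), (9, 15, -1), (-1, 15, 9), (9, 3, -7), (-7, 11, 5), (5, 9, -9), (-9, 9, 5), (5, 11, -7)
cycles differ ⇒ inequivalent

no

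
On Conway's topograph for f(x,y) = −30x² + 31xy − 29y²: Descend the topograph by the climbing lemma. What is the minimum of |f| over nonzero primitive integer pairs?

translate: b→29 (≡-31 mod 60), so (30,-31,29)→(30,29,28)
flip: (30,29,28)→(28,-29,30)
translate: b→27 (≡-29 mod 56), so (28,-29,30)→(28,27,29)
reduced (well bottom): (28,27,29) with a≤c, −a<b≤a
well minimum |f| = |-28| = 28 (negative-definite)

28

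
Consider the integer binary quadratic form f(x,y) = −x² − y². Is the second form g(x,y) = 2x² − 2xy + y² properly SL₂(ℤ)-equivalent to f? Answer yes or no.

D₁ = -4, D₂ = -4
f is negative-definite; reduce −f:
−f: reduced (well bottom): (1,0,1) with a≤c, −a<b≤a
flip sign back: reduced form of f is (-1,0,-1)
g: translate: b→2 (≡-2 mod 4), so (2,-2,1)→(2,2,1)
g: flip: (2,2,1)→(1,-2,2)
g: translate: b→0 (≡-2 mod 2), so (1,-2,2)→(1,0,1)
g: reduced (well bottom): (1,0,1) with a≤c, −a<b≤a
reduced forms (-1, 0, -1) vs (1, 0, 1) ⇒ inequivalent

no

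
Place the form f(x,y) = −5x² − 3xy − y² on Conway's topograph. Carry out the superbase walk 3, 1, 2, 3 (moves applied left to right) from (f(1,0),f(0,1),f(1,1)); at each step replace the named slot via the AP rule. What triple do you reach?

start (-5,-1,-9) = (f(1,0),f(0,1),f(1,1))
replace slot 3: 2·((-5)+(-1)) − (-9) = -3 → (-5,-1,-3)
replace slot 1: 2·((-1)+(-3)) − (-5) = -3 → (-3,-1,-3)
replace slot 2: 2·((-3)+(-3)) − (-1) = -11 → (-3,-11,-3)
replace slot 3: 2·((-3)+(-11)) − (-3) = -25 → (-3,-11,-25)

-3,-11,-25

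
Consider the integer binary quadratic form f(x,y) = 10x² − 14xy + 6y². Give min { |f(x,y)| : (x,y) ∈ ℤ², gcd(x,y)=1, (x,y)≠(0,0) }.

translate: b→6 (≡-14 mod 20), so (10,-14,6)→(10,6,2)
flip: (10,6,2)→(2,-6,10)
translate: b→2 (≡-6 mod 4), so (2,-6,10)→(2,2,6)
reduced (well bottom): (2,2,6) with a≤c, −a<b≤a
well minimum = a = 2

2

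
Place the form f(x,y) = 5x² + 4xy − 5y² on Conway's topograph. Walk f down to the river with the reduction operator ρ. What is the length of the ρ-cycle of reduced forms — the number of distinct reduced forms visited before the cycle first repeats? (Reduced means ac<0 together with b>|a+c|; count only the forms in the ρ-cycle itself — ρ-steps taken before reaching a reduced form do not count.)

D = 116, ⌊√D⌋ = 10
river: ρ → (-5,6,4)
river: ρ → (4,10,-1)
river: ρ → (-1,10,4)
river: ρ → (4,6,-5)
river: ρ → (-5,4,5)
river: ρ → (5,6,-4)
river: ρ → (-4,10,1)
river: ρ → (1,10,-4)
river: ρ → (-4,6,5)
river: ρ → (5,4,-5)
ρ-cycle length = 10 (tail of 0 descent steps not counted)

10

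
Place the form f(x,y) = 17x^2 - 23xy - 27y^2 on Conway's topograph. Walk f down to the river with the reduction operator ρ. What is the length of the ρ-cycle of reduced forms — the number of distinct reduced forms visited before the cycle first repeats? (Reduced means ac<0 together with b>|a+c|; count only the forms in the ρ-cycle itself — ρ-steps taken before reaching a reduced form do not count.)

D = 2365, ⌊√D⌋ = 48
descent: ρ → (-27,23,17)  [lands on river]
river: ρ → (17,45,-5)
river: ρ → (-5,45,17)
river: ρ → (17,23,-27)
river: ρ → (-27,31,13)
river: ρ → (13,47,-3)
river: ρ → (-3,43,43)
river: ρ → (43,43,-3)
river: ρ → (-3,47,13)
river: ρ → (13,31,-27)
ρ-cycle length = 10 (tail of 1 descent step not counted)

10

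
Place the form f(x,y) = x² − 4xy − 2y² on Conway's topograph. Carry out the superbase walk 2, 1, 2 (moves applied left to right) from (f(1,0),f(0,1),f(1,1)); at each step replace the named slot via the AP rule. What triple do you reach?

start (1,-2,-5) = (f(1,0),f(0,1),f(1,1))
replace slot 2: 2·(1+(-5)) − (-2) = -6 → (1,-6,-5)
replace slot 1: 2·((-6)+(-5)) − 1 = -23 → (-23,-6,-5)
replace slot 2: 2·((-23)+(-5)) − (-6) = -50 → (-23,-50,-5)

-23,-50,-5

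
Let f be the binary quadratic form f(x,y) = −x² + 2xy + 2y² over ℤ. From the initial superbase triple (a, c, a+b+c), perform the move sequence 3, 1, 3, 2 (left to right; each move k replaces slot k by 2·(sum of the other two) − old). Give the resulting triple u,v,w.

start (-1,2,3) = (f(1,0),f(0,1),f(1,1))
replace slot 3: 2·((-1)+2) − 3 = -1 → (-1,2,-1)
replace slot 1: 2·(2+(-1)) − (-1) = 3 → (3,2,-1)
replace slot 3: 2·(3+2) − (-1) = 11 → (3,2,11)
replace slot 2: 2·(3+11) − 2 = 26 → (3,26,11)

3,26,11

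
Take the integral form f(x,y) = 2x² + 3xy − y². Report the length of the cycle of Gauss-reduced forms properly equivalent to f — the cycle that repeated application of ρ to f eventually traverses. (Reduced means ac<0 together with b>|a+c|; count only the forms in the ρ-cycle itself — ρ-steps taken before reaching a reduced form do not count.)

D = 17, ⌊√D⌋ = 4
river: ρ → (-1,3,2)
river: ρ → (2,1,-2)
river: ρ → (-2,3,1)
river: ρ → (1,3,-2)
river: ρ → (-2,1,2)
river: ρ → (2,3,-1)
ρ-cycle length = 6 (tail of 0 descent steps not counted)

6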